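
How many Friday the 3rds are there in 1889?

Check the 3rd of each month of 1889: Jan 3: Thu, Feb 3: Sun, Mar 3: Sun, Apr 3: Wed, May 3: Fri, Jun 3: Mon, Jul 3: Wed, Aug 3: Sat, Sep 3: Tue, Oct 3: Thu, Nov 3: Sun, Dec 3: Tue.
Friday occurs in May — 1 month.

1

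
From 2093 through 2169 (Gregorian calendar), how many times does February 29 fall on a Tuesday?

Leap years in 2093–2169: 18 of them.
Feb 29 weekday advances by 5 (mod 7) from one leap year to the next four years later (or differs when a century non-leap intervenes).
Leap-day weekdays: 2096:Wed 2104:Fri 2108:Wed 2112:Mon 2116:Sat 2120:Thu 2124:Tue✓ 2128:Sun 2132:Fri 2136:Wed 2140:Mon 2144:Sat 2148:Thu 2152:Tue✓ 2156:Sun 2160:Fri 2164:Wed 2168:Mon
Tuesday: 2124, 2152 → 2.

2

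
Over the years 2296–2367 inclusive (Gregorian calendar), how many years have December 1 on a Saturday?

10

Track December 1's weekday year by year (advancing +1, or +2 across a Feb 29):
  2296: Tue  2297: Wed (+1)  2298: Thu (+1)  2299: Fri (+1)  2300: Sat (+1) ✓
  2301: Sun (+1)  2302: Mon (+1)  2303: Tue (+1)  2304: Thu (+2)  2305: Fri (+1)
  2306: Sat (+1) ✓  2307: Sun (+1)  2308: Tue (+2)  2309: Wed (+1)  … (44 more years) …
  2354: Wed (+1)  2355: Thu (+1)  2356: Sat (+2) ✓  2357: Sun (+1)  2358: Mon (+1)
  2359: Tue (+1)  2360: Thu (+2)  2361: Fri (+1)  2362: Sat (+1) ✓  2363: Sun (+1)
  2364: Tue (+2)  2365: Wed (+1)  2366: Thu (+1)  2367: Fri (+1)
Saturday years: 2300, 2306, 2317, 2323, 2328, 2334, 2345, 2351, 2356, 2362 — 10 in total.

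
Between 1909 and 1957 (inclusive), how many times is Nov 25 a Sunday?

Track Nov 25's weekday year by year (advancing +1, or +2 across a Feb 29):
  1909: Thu  1910: Fri (+1)  1911: Sat (+1)  1912: Mon (+2)  1913: Tue (+1)
  1914: Wed (+1)  1915: Thu (+1)  1916: Sat (+2)  1917: Sun (+1) ✓  1918: Mon (+1)
  1919: Tue (+1)  1920: Thu (+2)  1921: Fri (+1)  1922: Sat (+1)  … (21 more years) …
  1944: Sat (+2)  1945: Sun (+1) ✓  1946: Mon (+1)  1947: Tue (+1)  1948: Thu (+2)
  1949: Fri (+1)  1950: Sat (+1)  1951: Sun (+1) ✓  1952: Tue (+2)  1953: Wed (+1)
  1954: Thu (+1)  1955: Fri (+1)  1956: Sun (+2) ✓  1957: Mon (+1)
Sunday years: 1917, 1923, 1928, 1934, 1945, 1951, 1956 — 7 in total.

7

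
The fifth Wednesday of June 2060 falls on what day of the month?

June 1, 2060 is a Tuesday, so the first Wednesday is the 2nd.
The fifth Wednesday is 2 + 28 = 30.

30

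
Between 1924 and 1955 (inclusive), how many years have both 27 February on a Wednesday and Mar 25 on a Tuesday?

2

Check each year's weekday for 27 February and Mar 25:
  1924: Wed/Tue ✓  1925: Fri/Wed  1926: Sat/Thu  1927: Sun/Fri  1928: Mon/Sun  1929: Wed/Mon  1930: Thu/Tue  1931: Fri/Wed  1932: Sat/Fri  1933: Mon/Sat  1934: Tue/Sun  1935: Wed/Mon  1936: Thu/Wed  1937: Sat/Thu  …(4 more)…  1942: Fri/Wed  1943: Sat/Thu  1944: Sun/Sat  1945: Tue/Sun  1946: Wed/Mon  1947: Thu/Tue  1948: Fri/Thu  1949: Sun/Fri  1950: Mon/Sat  1951: Tue/Sun  1952: Wed/Tue ✓  1953: Fri/Wed  1954: Sat/Thu  1955: Sun/Fri
Both conditions hold in: 1924, 1952 — 2.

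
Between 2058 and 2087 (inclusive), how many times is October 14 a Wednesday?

4

Track October 14's weekday year by year (advancing +1, or +2 across a Feb 29):
  2058: Mon  2059: Tue (+1)  2060: Thu (+2)  2061: Fri (+1)  2062: Sat (+1)
  2063: Sun (+1)  2064: Tue (+2)  2065: Wed (+1) ✓  2066: Thu (+1)  2067: Fri (+1)
  2068: Sun (+2)  2069: Mon (+1)  2070: Tue (+1)  2071: Wed (+1) ✓  2072: Fri (+2)
  2073: Sat (+1)  2074: Sun (+1)  2075: Mon (+1)  2076: Wed (+2) ✓  2077: Thu (+1)
  2078: Fri (+1)  2079: Sat (+1)  2080: Mon (+2)  2081: Tue (+1)  2082: Wed (+1) ✓
  2083: Thu (+1)  2084: Sat (+2)  2085: Sun (+1)  2086: Mon (+1)  2087: Tue (+1)
Wednesday years: 2065, 2071, 2076, 2082 — 4 in total.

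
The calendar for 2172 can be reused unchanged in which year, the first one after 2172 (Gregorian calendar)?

2212

Two years share a calendar iff Jan 1 falls on the same weekday and both are leap or both are common. 2172: Jan 1 is Wednesday, leap year.
2173: Jan 1 Friday, common
2174: Jan 1 Saturday, common
2175: Jan 1 Sunday, common
2176: Jan 1 Monday, leap
2177: Jan 1 Wednesday, common
2178: Jan 1 Thursday, common
2179: Jan 1 Friday, common
2180: Jan 1 Saturday, leap
2181: Jan 1 Monday, common
2182: Jan 1 Tuesday, common
2183: Jan 1 Wednesday, common
2184: Jan 1 Thursday, leap
2185: Jan 1 Saturday, common
2186: Jan 1 Sunday, common
2187: Jan 1 Monday, common
2188: Jan 1 Tuesday, leap
2189: Jan 1 Thursday, common
2190: Jan 1 Friday, common
2191: Jan 1 Saturday, common
2192: Jan 1 Sunday, leap
2193: Jan 1 Tuesday, common
2194: Jan 1 Wednesday, common
2195: Jan 1 Thursday, common
2196: Jan 1 Friday, leap
2197: Jan 1 Sunday, common
2198: Jan 1 Monday, common
2199: Jan 1 Tuesday, common
2200: Jan 1 Wednesday, common
2201: Jan 1 Thursday, common
2202: Jan 1 Friday, common
2203: Jan 1 Saturday, common
2204: Jan 1 Sunday, leap
2205: Jan 1 Tuesday, common
2206: Jan 1 Wednesday, common
2207: Jan 1 Thursday, common
2208: Jan 1 Friday, leap
2209: Jan 1 Sunday, common
2210: Jan 1 Monday, common
2211: Jan 1 Tuesday, common
2212: Jan 1 Wednesday, leap
2212 matches on both conditions.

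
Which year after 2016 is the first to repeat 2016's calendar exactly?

Two years share a calendar iff Jan 1 falls on the same weekday and both are leap or both are common. 2016: Jan 1 is Friday, leap year.
2017: Jan 1 Sunday, common
2018: Jan 1 Monday, common
2019: Jan 1 Tuesday, common
2020: Jan 1 Wednesday, leap
2021: Jan 1 Friday, common
2022: Jan 1 Saturday, common
2023: Jan 1 Sunday, common
2024: Jan 1 Monday, leap
2025: Jan 1 Wednesday, common
2026: Jan 1 Thursday, common
2027: Jan 1 Friday, common
2028: Jan 1 Saturday, leap
2029: Jan 1 Monday, common
2030: Jan 1 Tuesday, common
2031: Jan 1 Wednesday, common
2032: Jan 1 Thursday, leap
2033: Jan 1 Saturday, common
2034: Jan 1 Sunday, common
2035: Jan 1 Monday, common
2036: Jan 1 Tuesday, leap
2037: Jan 1 Thursday, common
2038: Jan 1 Friday, common
2039: Jan 1 Saturday, common
2040: Jan 1 Sunday, leap
2041: Jan 1 Tuesday, common
2042: Jan 1 Wednesday, common
2043: Jan 1 Thursday, common
2044: Jan 1 Friday, leap
2044 matches on both conditions.

2044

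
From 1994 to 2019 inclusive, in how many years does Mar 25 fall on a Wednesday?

3

Track Mar 25's weekday year by year (advancing +1, or +2 across a Feb 29):
  1994: Fri  1995: Sat (+1)  1996: Mon (+2)  1997: Tue (+1)  1998: Wed (+1) ✓
  1999: Thu (+1)  2000: Sat (+2)  2001: Sun (+1)  2002: Mon (+1)  2003: Tue (+1)
  2004: Thu (+2)  2005: Fri (+1)  2006: Sat (+1)  2007: Sun (+1)  2008: Tue (+2)
  2009: Wed (+1) ✓  2010: Thu (+1)  2011: Fri (+1)  2012: Sun (+2)  2013: Mon (+1)
  2014: Tue (+1)  2015: Wed (+1) ✓  2016: Fri (+2)  2017: Sat (+1)  2018: Sun (+1)
  2019: Mon (+1)
Wednesday years: 1998, 2009, 2015 — 3 in total.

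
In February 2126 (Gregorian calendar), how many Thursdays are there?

4

February 2126 has 28 days and begins on Friday.
The first Thursday is February 7.
Thursdays fall on 7, 14, 21, 28 — that's 4.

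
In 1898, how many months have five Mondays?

A month of length L has five Mondays iff its first Monday is on day ≤ L−28 (so day 1–3 in a 31-day month, 1–2 in a 30-day month, day 1 in a leap February).
Checking each month of 1898: Jan starts Sat (31d) ✓; Feb starts Tue (28d); Mar starts Tue (31d); Apr starts Fri (30d); May starts Sun (31d) ✓; Jun starts Wed (30d); Jul starts Fri (31d); Aug starts Mon (31d) ✓; Sep starts Thu (30d); Oct starts Sat (31d) ✓; Nov starts Tue (30d); Dec starts Thu (31d).
Five-Monday months: January, May, August, October → 4.

4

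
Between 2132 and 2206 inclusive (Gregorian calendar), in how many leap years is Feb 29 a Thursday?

Leap years in 2132–2206: 18 of them.
Feb 29 weekday advances by 5 (mod 7) from one leap year to the next four years later (or differs when a century non-leap intervenes).
Leap-day weekdays: 2132:Fri 2136:Wed 2140:Mon 2144:Sat 2148:Thu✓ 2152:Tue 2156:Sun 2160:Fri 2164:Wed 2168:Mon 2172:Sat 2176:Thu✓ 2180:Tue 2184:Sun 2188:Fri 2192:Wed 2196:Mon 2204:Wed
Thursday: 2148, 2176 → 2.

2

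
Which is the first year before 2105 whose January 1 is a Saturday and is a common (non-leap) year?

2101

Jan 1 advances by 2 weekdays after a leap year and by 1 after a common year.
2105: Jan 1 is Thursday.
2104: Tuesday (leap)
2103: Monday
2102: Sunday
2101: Saturday
2101 begins on a Saturday and is a common year.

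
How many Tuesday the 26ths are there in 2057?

1

Check the 26th of each month of 2057: Jan 26: Fri, Feb 26: Mon, Mar 26: Mon, Apr 26: Thu, May 26: Sat, Jun 26: Tue, Jul 26: Thu, Aug 26: Sun, Sep 26: Wed, Oct 26: Fri, Nov 26: Mon, Dec 26: Wed.
Tuesday occurs in June — 1 month.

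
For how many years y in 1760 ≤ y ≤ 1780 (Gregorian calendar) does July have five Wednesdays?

July has 31 days; it has five Wednesdays when Wednesday falls among the first (month-length − 28) days — i.e. when July 1 is one of Wednesday/Tuesday/Monday.
July 1 by year: 1760:Tue✓ 1761:Wed✓ 1762:Thu 1763:Fri 1764:Sun 1765:Mon✓ 1766:Tue✓ 1767:Wed✓ 1768:Fri 1769:Sat 1770:Sun 1771:Mon✓ 1772:Wed✓ 1773:Thu 1774:Fri 1775:Sat 1776:Mon✓ 1777:Tue✓ 1778:Wed✓ 1779:Thu 1780:Sat
Years with five Wednesdays: 1760, 1761, 1765, 1766, 1767, 1771, 1772, 1776, 1777, 1778 → 10.

10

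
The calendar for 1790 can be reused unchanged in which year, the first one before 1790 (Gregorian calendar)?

Two years share a calendar iff Jan 1 falls on the same weekday and both are leap or both are common. 1790: Jan 1 is Friday, common year.
1789: Jan 1 Thursday, common
1788: Jan 1 Tuesday, leap
1787: Jan 1 Monday, common
1786: Jan 1 Sunday, common
1785: Jan 1 Saturday, common
1784: Jan 1 Thursday, leap
1783: Jan 1 Wednesday, common
1782: Jan 1 Tuesday, common
1781: Jan 1 Monday, common
1780: Jan 1 Saturday, leap
1779: Jan 1 Friday, common
1779 matches on both conditions.

1779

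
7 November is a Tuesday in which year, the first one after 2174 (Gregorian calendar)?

From one year to the next, a fixed date's weekday advances by 1, or by 2 when a Feb 29 lies between the two dates.
2174: November 7 is Monday.
2175: Tuesday (+1)
7 November falls on a Tuesday in 2175.

2175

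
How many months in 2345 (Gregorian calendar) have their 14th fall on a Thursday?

Check the 14th of each month of 2345: Jan 14: Sun, Feb 14: Wed, Mar 14: Wed, Apr 14: Sat, May 14: Mon, Jun 14: Thu, Jul 14: Sat, Aug 14: Tue, Sep 14: Fri, Oct 14: Sun, Nov 14: Wed, Dec 14: Fri.
Thursday occurs in June — 1 month.

1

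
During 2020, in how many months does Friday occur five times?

A month of length L has five Fridays iff its first Friday is on day ≤ L−28 (so day 1–3 in a 31-day month, 1–2 in a 30-day month, day 1 in a leap February).
Checking each month of 2020: Jan starts Wed (31d) ✓; Feb starts Sat (29d); Mar starts Sun (31d); Apr starts Wed (30d); May starts Fri (31d) ✓; Jun starts Mon (30d); Jul starts Wed (31d) ✓; Aug starts Sat (31d); Sep starts Tue (30d); Oct starts Thu (31d) ✓; Nov starts Sun (30d); Dec starts Tue (31d).
Five-Friday months: January, May, July, October → 4.

4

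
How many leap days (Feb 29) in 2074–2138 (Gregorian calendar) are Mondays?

Leap years in 2074–2138: 15 of them.
Feb 29 weekday advances by 5 (mod 7) from one leap year to the next four years later (or differs when a century non-leap intervenes).
Leap-day weekdays: 2076:Sat 2080:Thu 2084:Tue 2088:Sun 2092:Fri 2096:Wed 2104:Fri 2108:Wed 2112:Mon✓ 2116:Sat 2120:Thu 2124:Tue 2128:Sun 2132:Fri 2136:Wed
Monday: 2112 → 1.

1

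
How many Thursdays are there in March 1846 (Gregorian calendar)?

4

March 1846 has 31 days and begins on Sunday.
The first Thursday is March 5.
Thursdays fall on 5, 12, 19, 26 — that's 4.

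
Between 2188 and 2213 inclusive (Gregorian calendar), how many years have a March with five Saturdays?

March has 31 days; it has five Saturdays when Saturday falls among the first (month-length − 28) days — i.e. when March 1 is one of Saturday/Friday/Thursday.
March 1 by year: 2188:Sat✓ 2189:Sun 2190:Mon 2191:Tue 2192:Thu✓ 2193:Fri✓ 2194:Sat✓ 2195:Sun 2196:Tue 2197:Wed 2198:Thu✓ 2199:Fri✓ 2200:Sat✓ 2201:Sun 2202:Mon 2203:Tue 2204:Thu✓ 2205:Fri✓ 2206:Sat✓ 2207:Sun 2208:Tue 2209:Wed 2210:Thu✓ 2211:Fri✓ 2212:Sun 2213:Mon
Years with five Saturdays: 2188, 2192, 2193, 2194, 2198, 2199, 2200, 2204, 2205, 2206, 2210, 2211 → 12.

12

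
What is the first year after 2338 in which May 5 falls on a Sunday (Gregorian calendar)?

From one year to the next, a fixed date's weekday advances by 1, or by 2 when a Feb 29 lies between the two dates.
2338: May 5 is Thursday.
2339: Friday (+1)
2340: Sunday (+2)
May 5 falls on a Sunday in 2340.

2340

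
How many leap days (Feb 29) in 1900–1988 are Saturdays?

Leap years in 1900–1988: 22 of them.
Feb 29 weekday advances by 5 (mod 7) from one leap year to the next four years later (or differs when a century non-leap intervenes).
Leap-day weekdays: 1904:Mon 1908:Sat✓ 1912:Thu 1916:Tue 1920:Sun 1924:Fri 1928:Wed 1932:Mon 1936:Sat✓ 1940:Thu 1944:Tue 1948:Sun 1952:Fri 1956:Wed 1960:Mon 1964:Sat✓ 1968:Thu 1972:Tue 1976:Sun 1980:Fri 1984:Wed 1988:Mon
Saturday: 1908, 1936, 1964 → 3.

3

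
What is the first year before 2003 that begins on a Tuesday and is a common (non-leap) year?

2002

Jan 1 advances by 2 weekdays after a leap year and by 1 after a common year.
2003: Jan 1 is Wednesday.
2002: Tuesday
2002 begins on a Tuesday and is a common year.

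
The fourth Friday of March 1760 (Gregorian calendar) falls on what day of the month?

28

March 1, 1760 is a Saturday, so the first Friday is the 7th.
The fourth Friday is 7 + 21 = 28.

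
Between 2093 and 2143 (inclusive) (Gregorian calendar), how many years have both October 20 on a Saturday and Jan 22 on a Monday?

5

Check each year's weekday for October 20 and Jan 22:
  2093: Tue/Thu  2094: Wed/Fri  2095: Thu/Sat  2096: Sat/Sun  2097: Sun/Tue  2098: Mon/Wed  2099: Tue/Thu  2100: Wed/Fri  2101: Thu/Sat  2102: Fri/Sun  2103: Sat/Mon ✓  2104: Mon/Tue  2105: Tue/Thu  2106: Wed/Fri  …(23 more)…  2130: Fri/Sun  2131: Sat/Mon ✓  2132: Mon/Tue  2133: Tue/Thu  2134: Wed/Fri  2135: Thu/Sat  2136: Sat/Sun  2137: Sun/Tue  2138: Mon/Wed  2139: Tue/Thu  2140: Thu/Fri  2141: Fri/Sun  2142: Sat/Mon ✓  2143: Sun/Tue
Both conditions hold in: 2103, 2114, 2125, 2131, 2142 — 5.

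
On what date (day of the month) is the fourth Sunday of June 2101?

June 1, 2101 is a Wednesday, so the first Sunday is the 5th.
The fourth Sunday is 5 + 21 = 26.

26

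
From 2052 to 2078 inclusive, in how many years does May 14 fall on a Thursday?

Track May 14's weekday year by year (advancing +1, or +2 across a Feb 29):
  2052: Tue  2053: Wed (+1)  2054: Thu (+1) ✓  2055: Fri (+1)  2056: Sun (+2)
  2057: Mon (+1)  2058: Tue (+1)  2059: Wed (+1)  2060: Fri (+2)  2061: Sat (+1)
  2062: Sun (+1)  2063: Mon (+1)  2064: Wed (+2)  2065: Thu (+1) ✓  2066: Fri (+1)
  2067: Sat (+1)  2068: Mon (+2)  2069: Tue (+1)  2070: Wed (+1)  2071: Thu (+1) ✓
  2072: Sat (+2)  2073: Sun (+1)  2074: Mon (+1)  2075: Tue (+1)  2076: Thu (+2) ✓
  2077: Fri (+1)  2078: Sat (+1)
Thursday years: 2054, 2065, 2071, 2076 — 4 in total.

4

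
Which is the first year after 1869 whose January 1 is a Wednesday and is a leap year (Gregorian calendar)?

1896

Jan 1 advances by 2 weekdays after a leap year and by 1 after a common year.
1869: Jan 1 is Friday.
1870: Saturday
1871: Sunday
1872: Monday (leap)
1873: Wednesday
1874: Thursday
1875: Friday
1876: Saturday (leap)
1877: Monday
1878: Tuesday
1879: Wednesday
1880: Thursday (leap)
1881: Saturday
1882: Sunday
1883: Monday
1884: Tuesday (leap)
1885: Thursday
1886: Friday
1887: Saturday
1888: Sunday (leap)
1889: Tuesday
1890: Wednesday
1891: Thursday
1892: Friday (leap)
1893: Sunday
1894: Monday
1895: Tuesday
1896: Wednesday (leap)
1896 begins on a Wednesday and is a leap year.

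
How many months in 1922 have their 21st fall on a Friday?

Check the 21st of each month of 1922: Jan 21: Sat, Feb 21: Tue, Mar 21: Tue, Apr 21: Fri, May 21: Sun, Jun 21: Wed, Jul 21: Fri, Aug 21: Mon, Sep 21: Thu, Oct 21: Sat, Nov 21: Tue, Dec 21: Thu.
Friday occurs in April, July — 2 months.

2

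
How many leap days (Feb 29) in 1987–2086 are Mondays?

Leap years in 1987–2086: 25 of them.
Feb 29 weekday advances by 5 (mod 7) from one leap year to the next four years later (or differs when a century non-leap intervenes).
Leap-day weekdays: 1988:Mon✓ 1992:Sat 1996:Thu 2000:Tue 2004:Sun 2008:Fri 2012:Wed 2016:Mon✓ 2020:Sat 2024:Thu 2028:Tue 2032:Sun 2036:Fri 2040:Wed 2044:Mon✓ 2048:Sat 2052:Thu 2056:Tue 2060:Sun 2064:Fri 2068:Wed 2072:Mon✓ 2076:Sat 2080:Thu 2084:Tue
Monday: 1988, 2016, 2044, 2072 → 4.

4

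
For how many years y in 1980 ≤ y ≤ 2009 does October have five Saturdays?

October has 31 days; it has five Saturdays when Saturday falls among the first (month-length − 28) days — i.e. when October 1 is one of Saturday/Friday/Thursday.
October 1 by year: 1980:Wed 1981:Thu✓ 1982:Fri✓ 1983:Sat✓ 1984:Mon 1985:Tue 1986:Wed 1987:Thu✓ 1988:Sat✓ 1989:Sun 1990:Mon 1991:Tue 1992:Thu✓ 1993:Fri✓ 1994:Sat✓ 1995:Sun 1996:Tue 1997:Wed 1998:Thu✓ 1999:Fri✓ 2000:Sun 2001:Mon 2002:Tue 2003:Wed 2004:Fri✓ 2005:Sat✓ 2006:Sun 2007:Mon 2008:Wed 2009:Thu✓
Years with five Saturdays: 1981, 1982, 1983, 1987, 1988, 1992, 1993, 1994, 1998, 1999, 2004, 2005, 2009 → 13.

13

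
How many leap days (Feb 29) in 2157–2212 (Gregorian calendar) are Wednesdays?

Leap years in 2157–2212: 13 of them.
Feb 29 weekday advances by 5 (mod 7) from one leap year to the next four years later (or differs when a century non-leap intervenes).
Leap-day weekdays: 2160:Fri 2164:Wed✓ 2168:Mon 2172:Sat 2176:Thu 2180:Tue 2184:Sun 2188:Fri 2192:Wed✓ 2196:Mon 2204:Wed✓ 2208:Mon 2212:Sat
Wednesday: 2164, 2192, 2204 → 3.

3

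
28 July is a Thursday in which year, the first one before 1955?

From one year to the next, a fixed date's weekday advances by 1, or by 2 when a Feb 29 lies between the two dates.
1955: July 28 is Thursday.
1954: Wednesday (−1)
1953: Tuesday (−1)
1952: Monday (−1)
1951: Saturday (−2)
1950: Friday (−1)
1949: Thursday (−1)
28 July falls on a Thursday in 1949.

1949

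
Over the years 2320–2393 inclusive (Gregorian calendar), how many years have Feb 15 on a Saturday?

Track Feb 15's weekday year by year (advancing +1, or +2 across a Feb 29):
  2320: Sun  2321: Tue (+2)  2322: Wed (+1)  2323: Thu (+1)  2324: Fri (+1)
  2325: Sun (+2)  2326: Mon (+1)  2327: Tue (+1)  2328: Wed (+1)  2329: Fri (+2)
  2330: Sat (+1) ✓  2331: Sun (+1)  2332: Mon (+1)  2333: Wed (+2)  … (46 more years) …
  2380: Fri (+1)  2381: Sun (+2)  2382: Mon (+1)  2383: Tue (+1)  2384: Wed (+1)
  2385: Fri (+2)  2386: Sat (+1) ✓  2387: Sun (+1)  2388: Mon (+1)  2389: Wed (+2)
  2390: Thu (+1)  2391: Fri (+1)  2392: Sat (+1) ✓  2393: Mon (+2)
Saturday years: 2330, 2336, 2341, 2347, 2358, 2364, 2369, 2375, 2386, 2392 — 10 in total.

10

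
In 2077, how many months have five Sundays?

4

A month of length L has five Sundays iff its first Sunday is on day ≤ L−28 (so day 1–3 in a 31-day month, 1–2 in a 30-day month, day 1 in a leap February).
Checking each month of 2077: Jan starts Fri (31d) ✓; Feb starts Mon (28d); Mar starts Mon (31d); Apr starts Thu (30d); May starts Sat (31d) ✓; Jun starts Tue (30d); Jul starts Thu (31d); Aug starts Sun (31d) ✓; Sep starts Wed (30d); Oct starts Fri (31d) ✓; Nov starts Mon (30d); Dec starts Wed (31d).
Five-Sunday months: January, May, August, October → 4.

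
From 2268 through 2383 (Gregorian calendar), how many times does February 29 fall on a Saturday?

5

Leap years in 2268–2383: 28 of them.
Feb 29 weekday advances by 5 (mod 7) from one leap year to the next four years later (or differs when a century non-leap intervenes).
Leap-day weekdays: 2268:Sat✓ 2272:Thu 2276:Tue 2280:Sun 2284:Fri 2288:Wed 2292:Mon 2296:Sat✓ 2304:Mon 2308:Sat✓ 2312:Thu 2316:Tue 2320:Sun 2324:Fri 2328:Wed 2332:Mon 2336:Sat✓ 2340:Thu 2344:Tue 2348:Sun 2352:Fri 2356:Wed 2360:Mon 2364:Sat✓ 2368:Thu 2372:Tue 2376:Sun 2380:Fri
Saturday: 2268, 2296, 2308, 2336, 2364 → 5.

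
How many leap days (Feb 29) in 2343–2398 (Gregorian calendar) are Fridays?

2

Leap years in 2343–2398: 14 of them.
Feb 29 weekday advances by 5 (mod 7) from one leap year to the next four years later (or differs when a century non-leap intervenes).
Leap-day weekdays: 2344:Tue 2348:Sun 2352:Fri✓ 2356:Wed 2360:Mon 2364:Sat 2368:Thu 2372:Tue 2376:Sun 2380:Fri✓ 2384:Wed 2388:Mon 2392:Sat 2396:Thu
Friday: 2352, 2380 → 2.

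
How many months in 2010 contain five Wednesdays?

A month of length L has five Wednesdays iff its first Wednesday is on day ≤ L−28 (so day 1–3 in a 31-day month, 1–2 in a 30-day month, day 1 in a leap February).
Checking each month of 2010: Jan starts Fri (31d); Feb starts Mon (28d); Mar starts Mon (31d) ✓; Apr starts Thu (30d); May starts Sat (31d); Jun starts Tue (30d) ✓; Jul starts Thu (31d); Aug starts Sun (31d); Sep starts Wed (30d) ✓; Oct starts Fri (31d); Nov starts Mon (30d); Dec starts Wed (31d) ✓.
Five-Wednesday months: March, June, September, December → 4.

4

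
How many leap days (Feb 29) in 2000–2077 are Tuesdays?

3

Leap years in 2000–2077: 20 of them.
Feb 29 weekday advances by 5 (mod 7) from one leap year to the next four years later (or differs when a century non-leap intervenes).
Leap-day weekdays: 2000:Tue✓ 2004:Sun 2008:Fri 2012:Wed 2016:Mon 2020:Sat 2024:Thu 2028:Tue✓ 2032:Sun 2036:Fri 2040:Wed 2044:Mon 2048:Sat 2052:Thu 2056:Tue✓ 2060:Sun 2064:Fri 2068:Wed 2072:Mon 2076:Sat
Tuesday: 2000, 2028, 2056 → 3.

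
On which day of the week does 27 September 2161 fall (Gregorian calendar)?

January 1, 2161 is a Thursday.
September 27 is day 270 of the year, i.e. 269 days after Jan 1.
269 mod 7 = 3, so advance 3 weekdays from Thursday: Sunday.

Sunday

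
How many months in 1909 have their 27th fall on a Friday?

Check the 27th of each month of 1909: Jan 27: Wed, Feb 27: Sat, Mar 27: Sat, Apr 27: Tue, May 27: Thu, Jun 27: Sun, Jul 27: Tue, Aug 27: Fri, Sep 27: Mon, Oct 27: Wed, Nov 27: Sat, Dec 27: Mon.
Friday occurs in August — 1 month.

1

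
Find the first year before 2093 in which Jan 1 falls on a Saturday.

Jan 1 advances by 2 weekdays after a leap year and by 1 after a common year.
2093: Jan 1 is Thursday.
2092: Tuesday (leap)
2091: Monday
2090: Sunday
2089: Saturday
2089 begins on a Saturday

2089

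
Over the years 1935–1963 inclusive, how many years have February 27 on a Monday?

Track February 27's weekday year by year (advancing +1, or +2 across a Feb 29):
  1935: Wed  1936: Thu (+1)  1937: Sat (+2)  1938: Sun (+1)  1939: Mon (+1) ✓
  1940: Tue (+1)  1941: Thu (+2)  1942: Fri (+1)  1943: Sat (+1)  1944: Sun (+1)
  1945: Tue (+2)  1946: Wed (+1)  1947: Thu (+1)  1948: Fri (+1)  1949: Sun (+2)
  1950: Mon (+1) ✓  1951: Tue (+1)  1952: Wed (+1)  1953: Fri (+2)  1954: Sat (+1)
  1955: Sun (+1)  1956: Mon (+1) ✓  1957: Wed (+2)  1958: Thu (+1)  1959: Fri (+1)
  1960: Sat (+1)  1961: Mon (+2) ✓  1962: Tue (+1)  1963: Wed (+1)
Monday years: 1939, 1950, 1956, 1961 — 4 in total.

4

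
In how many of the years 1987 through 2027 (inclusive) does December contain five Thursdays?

December has 31 days; it has five Thursdays when Thursday falls among the first (month-length − 28) days — i.e. when December 1 is one of Thursday/Wednesday/Tuesday.
December 1 by year: 1987:Tue✓ 1988:Thu✓ 1989:Fri 1990:Sat 1991:Sun 1992:Tue✓ 1993:Wed✓ 1994:Thu✓ 1995:Fri 1996:Sun 1997:Mon 1998:Tue✓ 1999:Wed✓ 2000:Fri 2001:Sat …(11 more)… 2013:Sun 2014:Mon 2015:Tue✓ 2016:Thu✓ 2017:Fri 2018:Sat 2019:Sun 2020:Tue✓ 2021:Wed✓ 2022:Thu✓ 2023:Fri 2024:Sun 2025:Mon 2026:Tue✓ 2027:Wed✓
Years with five Thursdays: 1987, 1988, 1992, 1993, 1994, 1998, 1999, 2004, 2005, 2009, 2010, 2011, 2015, 2016, 2020, 2021, 2022, 2026, 2027 → 19.

19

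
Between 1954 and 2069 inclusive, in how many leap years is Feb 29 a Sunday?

4

Leap years in 1954–2069: 29 of them.
Feb 29 weekday advances by 5 (mod 7) from one leap year to the next four years later (or differs when a century non-leap intervenes).
Leap-day weekdays: 1956:Wed 1960:Mon 1964:Sat 1968:Thu 1972:Tue 1976:Sun✓ 1980:Fri 1984:Wed 1988:Mon 1992:Sat 1996:Thu 2000:Tue 2004:Sun✓ …(3 more)… 2020:Sat 2024:Thu 2028:Tue 2032:Sun✓ 2036:Fri 2040:Wed 2044:Mon 2048:Sat 2052:Thu 2056:Tue 2060:Sun✓ 2064:Fri 2068:Wed
Sunday: 1976, 2004, 2032, 2060 → 4.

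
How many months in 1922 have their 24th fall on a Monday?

2

Check the 24th of each month of 1922: Jan 24: Tue, Feb 24: Fri, Mar 24: Fri, Apr 24: Mon, May 24: Wed, Jun 24: Sat, Jul 24: Mon, Aug 24: Thu, Sep 24: Sun, Oct 24: Tue, Nov 24: Fri, Dec 24: Sun.
Monday occurs in April, July — 2 months.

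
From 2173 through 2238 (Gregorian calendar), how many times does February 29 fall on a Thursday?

Leap years in 2173–2238: 15 of them.
Feb 29 weekday advances by 5 (mod 7) from one leap year to the next four years later (or differs when a century non-leap intervenes).
Leap-day weekdays: 2176:Thu✓ 2180:Tue 2184:Sun 2188:Fri 2192:Wed 2196:Mon 2204:Wed 2208:Mon 2212:Sat 2216:Thu✓ 2220:Tue 2224:Sun 2228:Fri 2232:Wed 2236:Mon
Thursday: 2176, 2216 → 2.

2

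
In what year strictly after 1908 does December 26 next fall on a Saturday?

1914

From one year to the next, a fixed date's weekday advances by 1, or by 2 when a Feb 29 lies between the two dates.
1908: December 26 is Saturday.
1909: Sunday (+1)
1910: Monday (+1)
1911: Tuesday (+1)
1912: Thursday (+2)
1913: Friday (+1)
1914: Saturday (+1)
December 26 falls on a Saturday in 1914.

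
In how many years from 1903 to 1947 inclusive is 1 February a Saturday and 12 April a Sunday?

Check each year's weekday for 1 February and 12 April:
  1903: Sun/Sun  1904: Mon/Tue  1905: Wed/Wed  1906: Thu/Thu  1907: Fri/Fri  1908: Sat/Sun ✓  1909: Mon/Mon  1910: Tue/Tue  1911: Wed/Wed  1912: Thu/Fri  1913: Sat/Sat  1914: Sun/Sun  1915: Mon/Mon  1916: Tue/Wed  …(17 more)…  1934: Thu/Thu  1935: Fri/Fri  1936: Sat/Sun ✓  1937: Mon/Mon  1938: Tue/Tue  1939: Wed/Wed  1940: Thu/Fri  1941: Sat/Sat  1942: Sun/Sun  1943: Mon/Mon  1944: Tue/Wed  1945: Thu/Thu  1946: Fri/Fri  1947: Sat/Sat
Both conditions hold in: 1908, 1936 — 2.

2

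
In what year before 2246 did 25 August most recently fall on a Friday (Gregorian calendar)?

2243

From one year to the next, a fixed date's weekday advances by 1, or by 2 when a Feb 29 lies between the two dates.
2246: August 25 is Tuesday.
2245: Monday (−1)
2244: Sunday (−1)
2243: Friday (−2)
25 August falls on a Friday in 2243.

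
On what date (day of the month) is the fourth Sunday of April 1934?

22

April 1, 1934 is a Sunday, so the first Sunday is the 1st.
The fourth Sunday is 1 + 21 = 22.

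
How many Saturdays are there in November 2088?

November 2088 has 30 days and begins on Monday.
The first Saturday is November 6.
Saturdays fall on 6, 13, 20, 27 — that's 4.

4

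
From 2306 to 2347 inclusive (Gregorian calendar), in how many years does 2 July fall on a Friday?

Track 2 July's weekday year by year (advancing +1, or +2 across a Feb 29):
  2306: Mon  2307: Tue (+1)  2308: Thu (+2)  2309: Fri (+1) ✓  2310: Sat (+1)
  2311: Sun (+1)  2312: Tue (+2)  2313: Wed (+1)  2314: Thu (+1)  2315: Fri (+1) ✓
  2316: Sun (+2)  2317: Mon (+1)  2318: Tue (+1)  2319: Wed (+1)  … (14 more years) …
  2334: Mon (+1)  2335: Tue (+1)  2336: Thu (+2)  2337: Fri (+1) ✓  2338: Sat (+1)
  2339: Sun (+1)  2340: Tue (+2)  2341: Wed (+1)  2342: Thu (+1)  2343: Fri (+1) ✓
  2344: Sun (+2)  2345: Mon (+1)  2346: Tue (+1)  2347: Wed (+1)
Friday years: 2309, 2315, 2320, 2326, 2337, 2343 — 6 in total.

6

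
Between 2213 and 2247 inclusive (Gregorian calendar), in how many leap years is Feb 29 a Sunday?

1

Leap years in 2213–2247: 8 of them.
Feb 29 weekday advances by 5 (mod 7) from one leap year to the next four years later (or differs when a century non-leap intervenes).
Leap-day weekdays: 2216:Thu 2220:Tue 2224:Sun✓ 2228:Fri 2232:Wed 2236:Mon 2240:Sat 2244:Thu
Sunday: 2224 → 1.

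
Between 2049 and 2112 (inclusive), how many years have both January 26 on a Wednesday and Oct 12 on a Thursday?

Check each year's weekday for January 26 and Oct 12:
  2049: Tue/Tue  2050: Wed/Wed  2051: Thu/Thu  2052: Fri/Sat  2053: Sun/Sun  2054: Mon/Mon  2055: Tue/Tue  2056: Wed/Thu ✓  2057: Fri/Fri  2058: Sat/Sat  2059: Sun/Sun  2060: Mon/Tue  2061: Wed/Wed  2062: Thu/Thu  …(36 more)…  2099: Mon/Mon  2100: Tue/Tue  2101: Wed/Wed  2102: Thu/Thu  2103: Fri/Fri  2104: Sat/Sun  2105: Mon/Mon  2106: Tue/Tue  2107: Wed/Wed  2108: Thu/Fri  2109: Sat/Sat  2110: Sun/Sun  2111: Mon/Mon  2112: Tue/Wed
Both conditions hold in: 2056, 2084 — 2.

2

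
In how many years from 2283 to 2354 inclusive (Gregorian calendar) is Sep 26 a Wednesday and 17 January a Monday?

0

Check each year's weekday for Sep 26 and 17 January:
  2283: Wed/Wed  2284: Fri/Thu  2285: Sat/Sat  2286: Sun/Sun  2287: Mon/Mon  2288: Wed/Tue  2289: Thu/Thu  2290: Fri/Fri  2291: Sat/Sat  2292: Mon/Sun  2293: Tue/Tue  2294: Wed/Wed  2295: Thu/Thu  2296: Sat/Fri  …(44 more)…  2341: Fri/Fri  2342: Sat/Sat  2343: Sun/Sun  2344: Tue/Mon  2345: Wed/Wed  2346: Thu/Thu  2347: Fri/Fri  2348: Sun/Sat  2349: Mon/Mon  2350: Tue/Tue  2351: Wed/Wed  2352: Fri/Thu  2353: Sat/Sat  2354: Sun/Sun
Both conditions hold in: no year — 0.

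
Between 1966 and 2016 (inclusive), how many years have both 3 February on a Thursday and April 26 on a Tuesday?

6

Check each year's weekday for 3 February and April 26:
  1966: Thu/Tue ✓  1967: Fri/Wed  1968: Sat/Fri  1969: Mon/Sat  1970: Tue/Sun  1971: Wed/Mon  1972: Thu/Wed  1973: Sat/Thu  1974: Sun/Fri  1975: Mon/Sat  1976: Tue/Mon  1977: Thu/Tue ✓  1978: Fri/Wed  1979: Sat/Thu  …(23 more)…  2003: Mon/Sat  2004: Tue/Mon  2005: Thu/Tue ✓  2006: Fri/Wed  2007: Sat/Thu  2008: Sun/Sat  2009: Tue/Sun  2010: Wed/Mon  2011: Thu/Tue ✓  2012: Fri/Thu  2013: Sun/Fri  2014: Mon/Sat  2015: Tue/Sun  2016: Wed/Tue
Both conditions hold in: 1966, 1977, 1983, 1994, 2005, 2011 — 6.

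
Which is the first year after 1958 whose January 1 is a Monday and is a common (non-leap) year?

Jan 1 advances by 2 weekdays after a leap year and by 1 after a common year.
1958: Jan 1 is Wednesday.
1959: Thursday
1960: Friday (leap)
1961: Sunday
1962: Monday
1962 begins on a Monday and is a common year.

1962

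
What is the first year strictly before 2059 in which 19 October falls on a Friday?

2057

From one year to the next, a fixed date's weekday advances by 1, or by 2 when a Feb 29 lies between the two dates.
2059: October 19 is Sunday.
2058: Saturday (−1)
2057: Friday (−1)
19 October falls on a Friday in 2057.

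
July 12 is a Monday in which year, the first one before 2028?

2027

From one year to the next, a fixed date's weekday advances by 1, or by 2 when a Feb 29 lies between the two dates.
2028: July 12 is Wednesday.
2027: Monday (−2)
July 12 falls on a Monday in 2027.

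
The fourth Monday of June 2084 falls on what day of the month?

June 1, 2084 is a Thursday, so the first Monday is the 5th.
The fourth Monday is 5 + 21 = 26.

26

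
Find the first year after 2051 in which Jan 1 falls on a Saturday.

Jan 1 advances by 2 weekdays after a leap year and by 1 after a common year.
2051: Jan 1 is Sunday.
2052: Monday (leap)
2053: Wednesday
2054: Thursday
2055: Friday
2056: Saturday (leap)
2056 begins on a Saturday

2056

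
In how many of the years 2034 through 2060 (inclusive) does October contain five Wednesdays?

12

October has 31 days; it has five Wednesdays when Wednesday falls among the first (month-length − 28) days — i.e. when October 1 is one of Wednesday/Tuesday/Monday.
October 1 by year: 2034:Sun 2035:Mon✓ 2036:Wed✓ 2037:Thu 2038:Fri 2039:Sat 2040:Mon✓ 2041:Tue✓ 2042:Wed✓ 2043:Thu 2044:Sat 2045:Sun 2046:Mon✓ 2047:Tue✓ 2048:Thu 2049:Fri 2050:Sat 2051:Sun 2052:Tue✓ 2053:Wed✓ 2054:Thu 2055:Fri 2056:Sun 2057:Mon✓ 2058:Tue✓ 2059:Wed✓ 2060:Fri
Years with five Wednesdays: 2035, 2036, 2040, 2041, 2042, 2046, 2047, 2052, 2053, 2057, 2058, 2059 → 12.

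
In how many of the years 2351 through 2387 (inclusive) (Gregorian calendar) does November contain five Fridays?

November has 30 days; it has five Fridays when Friday falls among the first (month-length − 28) days — i.e. when November 1 is one of Friday/Thursday.
November 1 by year: 2351:Thu✓ 2352:Sat 2353:Sun 2354:Mon 2355:Tue 2356:Thu✓ 2357:Fri✓ 2358:Sat 2359:Sun 2360:Tue 2361:Wed 2362:Thu✓ 2363:Fri✓ 2364:Sun 2365:Mon …(7 more)… 2373:Thu✓ 2374:Fri✓ 2375:Sat 2376:Mon 2377:Tue 2378:Wed 2379:Thu✓ 2380:Sat 2381:Sun 2382:Mon 2383:Tue 2384:Thu✓ 2385:Fri✓ 2386:Sat 2387:Sun
Years with five Fridays: 2351, 2356, 2357, 2362, 2363, 2368, 2373, 2374, 2379, 2384, 2385 → 11.

11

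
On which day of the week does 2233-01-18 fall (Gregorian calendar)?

January 1, 2233 is a Tuesday.
January 18 is day 18 of the year, i.e. 17 days after Jan 1.
17 mod 7 = 3, so advance 3 weekdays from Tuesday: Friday.

Friday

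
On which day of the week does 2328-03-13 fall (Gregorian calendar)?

Tuesday

January 1, 2328 is a Sunday.
March 13 is day 73 of the year, i.e. 72 days after Jan 1.
72 mod 7 = 2, so advance 2 weekdays from Sunday: Tuesday.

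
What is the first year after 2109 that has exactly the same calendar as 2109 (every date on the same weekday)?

2115

Two years share a calendar iff Jan 1 falls on the same weekday and both are leap or both are common. 2109: Jan 1 is Tuesday, common year.
2110: Jan 1 Wednesday, common
2111: Jan 1 Thursday, common
2112: Jan 1 Friday, leap
2113: Jan 1 Sunday, common
2114: Jan 1 Monday, common
2115: Jan 1 Tuesday, common
2115 matches on both conditions.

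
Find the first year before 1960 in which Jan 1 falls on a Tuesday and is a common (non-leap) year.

1957

Jan 1 advances by 2 weekdays after a leap year and by 1 after a common year.
1960: Jan 1 is Friday (leap).
1959: Thursday
1958: Wednesday
1957: Tuesday
1957 begins on a Tuesday and is a common year.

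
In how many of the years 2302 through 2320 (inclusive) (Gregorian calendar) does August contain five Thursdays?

August has 31 days; it has five Thursdays when Thursday falls among the first (month-length − 28) days — i.e. when August 1 is one of Thursday/Wednesday/Tuesday.
August 1 by year: 2302:Fri 2303:Sat 2304:Mon 2305:Tue✓ 2306:Wed✓ 2307:Thu✓ 2308:Sat 2309:Sun 2310:Mon 2311:Tue✓ 2312:Thu✓ 2313:Fri 2314:Sat 2315:Sun 2316:Tue✓ 2317:Wed✓ 2318:Thu✓ 2319:Fri 2320:Sun
Years with five Thursdays: 2305, 2306, 2307, 2311, 2312, 2316, 2317, 2318 → 8.

8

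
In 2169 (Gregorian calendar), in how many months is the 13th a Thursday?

2

Check the 13th of each month of 2169: Jan 13: Fri, Feb 13: Mon, Mar 13: Mon, Apr 13: Thu, May 13: Sat, Jun 13: Tue, Jul 13: Thu, Aug 13: Sun, Sep 13: Wed, Oct 13: Fri, Nov 13: Mon, Dec 13: Wed.
Thursday occurs in April, July — 2 months.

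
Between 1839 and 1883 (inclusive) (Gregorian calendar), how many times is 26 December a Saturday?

6

Track 26 December's weekday year by year (advancing +1, or +2 across a Feb 29):
  1839: Thu  1840: Sat (+2) ✓  1841: Sun (+1)  1842: Mon (+1)  1843: Tue (+1)
  1844: Thu (+2)  1845: Fri (+1)  1846: Sat (+1) ✓  1847: Sun (+1)  1848: Tue (+2)
  1849: Wed (+1)  1850: Thu (+1)  1851: Fri (+1)  1852: Sun (+2)  … (17 more years) …
  1870: Mon (+1)  1871: Tue (+1)  1872: Thu (+2)  1873: Fri (+1)  1874: Sat (+1) ✓
  1875: Sun (+1)  1876: Tue (+2)  1877: Wed (+1)  1878: Thu (+1)  1879: Fri (+1)
  1880: Sun (+2)  1881: Mon (+1)  1882: Tue (+1)  1883: Wed (+1)
Saturday years: 1840, 1846, 1857, 1863, 1868, 1874 — 6 in total.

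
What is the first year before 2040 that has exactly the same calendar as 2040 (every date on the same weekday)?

Two years share a calendar iff Jan 1 falls on the same weekday and both are leap or both are common. 2040: Jan 1 is Sunday, leap year.
2039: Jan 1 Saturday, common
2038: Jan 1 Friday, common
2037: Jan 1 Thursday, common
2036: Jan 1 Tuesday, leap
2035: Jan 1 Monday, common
2034: Jan 1 Sunday, common
2033: Jan 1 Saturday, common
2032: Jan 1 Thursday, leap
2031: Jan 1 Wednesday, common
2030: Jan 1 Tuesday, common
2029: Jan 1 Monday, common
2028: Jan 1 Saturday, leap
2027: Jan 1 Friday, common
2026: Jan 1 Thursday, common
2025: Jan 1 Wednesday, common
2024: Jan 1 Monday, leap
2023: Jan 1 Sunday, common
2022: Jan 1 Saturday, common
2021: Jan 1 Friday, common
2020: Jan 1 Wednesday, leap
2019: Jan 1 Tuesday, common
2018: Jan 1 Monday, common
2017: Jan 1 Sunday, common
2016: Jan 1 Friday, leap
2015: Jan 1 Thursday, common
2014: Jan 1 Wednesday, common
2013: Jan 1 Tuesday, common
2012: Jan 1 Sunday, leap
2012 matches on both conditions.

2012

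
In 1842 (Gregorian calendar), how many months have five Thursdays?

4

A month of length L has five Thursdays iff its first Thursday is on day ≤ L−28 (so day 1–3 in a 31-day month, 1–2 in a 30-day month, day 1 in a leap February).
Checking each month of 1842: Jan starts Sat (31d); Feb starts Tue (28d); Mar starts Tue (31d) ✓; Apr starts Fri (30d); May starts Sun (31d); Jun starts Wed (30d) ✓; Jul starts Fri (31d); Aug starts Mon (31d); Sep starts Thu (30d) ✓; Oct starts Sat (31d); Nov starts Tue (30d); Dec starts Thu (31d) ✓.
Five-Thursday months: March, June, September, December → 4.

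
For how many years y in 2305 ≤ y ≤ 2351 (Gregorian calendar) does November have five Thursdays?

15

November has 30 days; it has five Thursdays when Thursday falls among the first (month-length − 28) days — i.e. when November 1 is one of Thursday/Wednesday.
November 1 by year: 2305:Wed✓ 2306:Thu✓ 2307:Fri 2308:Sun 2309:Mon 2310:Tue 2311:Wed✓ 2312:Fri 2313:Sat 2314:Sun 2315:Mon 2316:Wed✓ 2317:Thu✓ 2318:Fri 2319:Sat …(17 more)… 2337:Mon 2338:Tue 2339:Wed✓ 2340:Fri 2341:Sat 2342:Sun 2343:Mon 2344:Wed✓ 2345:Thu✓ 2346:Fri 2347:Sat 2348:Mon 2349:Tue 2350:Wed✓ 2351:Thu✓
Years with five Thursdays: 2305, 2306, 2311, 2316, 2317, 2322, 2323, 2328, 2333, 2334, 2339, 2344, 2345, 2350, 2351 → 15.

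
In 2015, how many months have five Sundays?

A month of length L has five Sundays iff its first Sunday is on day ≤ L−28 (so day 1–3 in a 31-day month, 1–2 in a 30-day month, day 1 in a leap February).
Checking each month of 2015: Jan starts Thu (31d); Feb starts Sun (28d); Mar starts Sun (31d) ✓; Apr starts Wed (30d); May starts Fri (31d) ✓; Jun starts Mon (30d); Jul starts Wed (31d); Aug starts Sat (31d) ✓; Sep starts Tue (30d); Oct starts Thu (31d); Nov starts Sun (30d) ✓; Dec starts Tue (31d).
Five-Sunday months: March, May, August, November → 4.

4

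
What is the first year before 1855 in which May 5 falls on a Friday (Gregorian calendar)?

From one year to the next, a fixed date's weekday advances by 1, or by 2 when a Feb 29 lies between the two dates.
1855: May 5 is Saturday.
1854: Friday (−1)
May 5 falls on a Friday in 1854.

1854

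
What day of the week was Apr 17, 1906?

Tuesday

January 1, 1906 is a Monday.
April 17 is day 107 of the year, i.e. 106 days after Jan 1.
106 mod 7 = 1, so advance 1 weekday from Monday: Tuesday.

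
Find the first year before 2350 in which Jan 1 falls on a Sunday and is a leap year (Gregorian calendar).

Jan 1 advances by 2 weekdays after a leap year and by 1 after a common year.
2350: Jan 1 is Sunday.
2349: Saturday
2348: Thursday (leap)
2347: Wednesday
2346: Tuesday
2345: Monday
2344: Saturday (leap)
2343: Friday
2342: Thursday
2341: Wednesday
2340: Monday (leap)
2339: Sunday
2338: Saturday
2337: Friday
2336: Wednesday (leap)
2335: Tuesday
2334: Monday
2333: Sunday
2332: Friday (leap)
2331: Thursday
2330: Wednesday
2329: Tuesday
2328: Sunday (leap)
2328 begins on a Sunday and is a leap year.

2328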